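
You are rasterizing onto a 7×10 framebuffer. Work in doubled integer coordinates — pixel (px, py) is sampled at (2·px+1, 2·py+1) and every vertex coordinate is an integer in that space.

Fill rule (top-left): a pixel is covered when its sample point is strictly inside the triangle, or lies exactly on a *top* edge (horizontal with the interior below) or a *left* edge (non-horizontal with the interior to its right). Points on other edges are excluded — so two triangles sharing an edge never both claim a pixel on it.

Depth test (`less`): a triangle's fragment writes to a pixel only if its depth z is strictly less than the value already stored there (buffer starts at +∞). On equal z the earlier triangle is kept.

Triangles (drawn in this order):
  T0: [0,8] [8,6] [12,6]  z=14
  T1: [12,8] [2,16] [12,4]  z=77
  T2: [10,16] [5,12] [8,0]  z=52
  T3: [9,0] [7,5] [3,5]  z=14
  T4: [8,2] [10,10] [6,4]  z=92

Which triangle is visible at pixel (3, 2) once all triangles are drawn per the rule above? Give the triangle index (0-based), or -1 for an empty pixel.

T0:
  2·area = 8
  edge (0, 8)→(8, 6): d=(8,-2) top-left  bias=+0
  edge (8, 6)→(12, 6): d=(4,0) top-left  bias=+0
  edge (12, 6)→(0, 8): d=(-12,2) right/bottom  bias=-1
    (2,3)@(5, 7): e=[2,4,2] → █
    (3,3)@(7, 7): e=[6,4,-2] → ·
    (2,4)@(5, 9): e=[18,12,-22] → ·
  covered (1 px):
    · · · · · · ·
    · · · · · · ·
    · · · · · · ·
    · · █ · · · ·
    · · · · · · ·
    · · · · · · ·
    · · · · · · ·
    · · · · · · ·
    · · · · · · ·
    · · · · · · ·
T1:
  2·area = 40
  edge (12, 8)→(2, 16): d=(-10,8) right/bottom  bias=-1
  edge (2, 16)→(12, 4): d=(10,-12) top-left  bias=+0
  edge (12, 4)→(12, 8): d=(0,4) right/bottom  bias=-1
    (5,3)@(11, 7): e=[18,18,4] → █
    (6,3)@(13, 7): e=[2,42,-4] → ·
    (4,4)@(9, 9): e=[14,14,12] → █
    (5,4)@(11, 9): e=[-2,38,4] → ·
    (3,5)@(7, 11): e=[10,10,20] → █
    (4,5)@(9, 11): e=[-6,34,12] → ·
    (2,6)@(5, 13): e=[6,6,28] → █
    (3,6)@(7, 13): e=[-10,30,20] → ·
    (1,7)@(3, 15): e=[2,2,36] → █
    (2,7)@(5, 15): e=[-14,26,28] → ·
    (1,8)@(3, 17): e=[-18,22,36] → ·
  covered (5 px):
    · · · · · · ·
    · · · · · · ·
    · · · · · · ·
    · · · · · █ ·
    · · · · █ · ·
    · · · █ · · ·
    · · █ · · · ·
    · █ · · · · ·
    · · · · · · ·
    · · · · · · ·
T2:
  2·area = 72
  edge (10, 16)→(5, 12): d=(-5,-4) top-left  bias=+0
  edge (5, 12)→(8, 0): d=(3,-12) top-left  bias=+0
  edge (8, 0)→(10, 16): d=(2,16) right/bottom  bias=-1
    (3,2)@(7, 5): e=[43,3,26] → █
    (4,2)@(9, 5): e=[51,27,-6] → ·
    (3,3)@(7, 7): e=[33,9,30] → █
    (4,3)@(9, 7): e=[41,33,-2] → ·
    (3,4)@(7, 9): e=[23,15,34] → █
    (4,4)@(9, 9): e=[31,39,2] → █
    (5,4)@(11, 9): e=[39,63,-30] → ·
    (3,5)@(7, 11): e=[13,21,38] → █
    (5,5)@(11, 11): e=[29,69,-26] → ·
    (3,6)@(7, 13): e=[3,27,42] → █
    (5,6)@(11, 13): e=[19,75,-22] → ·
    (3,7)@(7, 15): e=[-7,33,46] → ·
  covered (9 px):
    · · · · · · ·
    · · · · · · ·
    · · · █ · · ·
    · · · █ · · ·
    · · · █ █ · ·
    · · · █ █ · ·
    · · · █ █ · ·
    · · · · █ · ·
    · · · · · · ·
    · · · · · · ·
T3:
  2·area = 20
  edge (9, 0)→(7, 5): d=(-2,5) right/bottom  bias=-1
  edge (7, 5)→(3, 5): d=(-4,0) right/bottom  bias=-1
  edge (3, 5)→(9, 0): d=(6,-5) top-left  bias=+0
    (3,1)@(7, 3): e=[4,8,8] → █
    (4,1)@(9, 3): e=[-6,8,18] → ·
    (0,2)@(1, 5): e=[30,0,-10] → ·  [on edge]
    (1,2)@(3, 5): e=[20,0,0] → ·  [on edge]
    (2,2)@(5, 5): e=[10,0,10] → ·  [on edge]
    (3,2)@(7, 5): e=[0,0,20] → ·  [on edge]
    (4,2)@(9, 5): e=[-10,0,30] → ·  [on edge]
    (5,2)@(11, 5): e=[-20,0,40] → ·  [on edge]
    (6,2)@(13, 5): e=[-30,0,50] → ·  [on edge]
    (1,7)@(3, 15): e=[0,-40,60] → ·  [on edge]
  covered (1 px):
    · · · · · · ·
    · · · █ · · ·
    · · · · · · ·
    · · · · · · ·
    · · · · · · ·
    · · · · · · ·
    · · · · · · ·
    · · · · · · ·
    · · · · · · ·
    · · · · · · ·
T4:
  2·area = 20
  edge (8, 2)→(10, 10): d=(2,8) right/bottom  bias=-1
  edge (10, 10)→(6, 4): d=(-4,-6) top-left  bias=+0
  edge (6, 4)→(8, 2): d=(2,-2) top-left  bias=+0
    (4,0)@(9, 1): e=[-10,30,0] → ·  [on edge]
    (3,1)@(7, 3): e=[10,10,0] → █  [on edge]
    (4,1)@(9, 3): e=[-6,22,4] → ·
    (2,2)@(5, 5): e=[30,-10,0] → ·  [on edge]
    (3,2)@(7, 5): e=[14,2,4] → █
    (4,2)@(9, 5): e=[-2,14,8] → ·
    (1,3)@(3, 7): e=[50,-30,0] → ·  [on edge]
    (3,3)@(7, 7): e=[18,-6,8] → ·
    (4,3)@(9, 7): e=[2,6,12] → █
    (5,3)@(11, 7): e=[-14,18,16] → ·
    (0,4)@(1, 9): e=[70,-50,0] → ·  [on edge]
    (4,4)@(9, 9): e=[6,-2,16] → ·
  covered (3 px):
    · · · · · · ·
    · · · █ · · ·
    · · · █ · · ·
    · · · · █ · ·
    · · · · · · ·
    · · · · · · ·
    · · · · · · ·
    · · · · · · ·
    · · · · · · ·
    · · · · · · ·

Z-buffer (winner per pixel, '.' = empty):
  . . . . . . .
  . . . 3 . . .
  . . . 2 . . .
  . . 0 2 4 1 .
  . . . 2 2 . .
  . . . 2 2 . .
  . . 1 2 2 . .
  . 1 . . 2 . .
  . . . . . . .
  . . . . . . .

Answer: 2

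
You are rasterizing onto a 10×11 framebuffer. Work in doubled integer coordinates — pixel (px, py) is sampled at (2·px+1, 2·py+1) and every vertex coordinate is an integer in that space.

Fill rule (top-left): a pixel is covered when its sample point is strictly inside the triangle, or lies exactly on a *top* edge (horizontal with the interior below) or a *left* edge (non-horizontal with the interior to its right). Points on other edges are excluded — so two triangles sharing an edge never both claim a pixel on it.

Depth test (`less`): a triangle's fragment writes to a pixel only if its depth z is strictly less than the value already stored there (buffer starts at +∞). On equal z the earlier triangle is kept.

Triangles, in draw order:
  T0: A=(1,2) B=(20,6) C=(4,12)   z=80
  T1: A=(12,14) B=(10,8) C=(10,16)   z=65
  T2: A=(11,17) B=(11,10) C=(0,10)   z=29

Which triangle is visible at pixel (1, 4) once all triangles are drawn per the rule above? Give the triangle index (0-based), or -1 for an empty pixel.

T0:
  2·area = 178
  edge (1, 2)→(20, 6): d=(19,4) right/bottom  bias=-1
  edge (20, 6)→(4, 12): d=(-16,6) right/bottom  bias=-1
  edge (4, 12)→(1, 2): d=(-3,-10) top-left  bias=+0
    (1,1)@(3, 3): e=[11,150,17] → X
    (2,1)@(5, 3): e=[3,138,37] → X
    (3,1)@(7, 3): e=[-5,126,57] → .
    (1,2)@(3, 5): e=[49,118,11] → X
    (3,2)@(7, 5): e=[33,94,51] → X
    (4,2)@(9, 5): e=[25,82,71] → X
    (5,2)@(11, 5): e=[17,70,91] → X
    (6,2)@(13, 5): e=[9,58,111] → X
    (7,2)@(15, 5): e=[1,46,131] → X
    (8,2)@(17, 5): e=[-7,34,151] → .
    (1,3)@(3, 7): e=[87,86,5] → X
    (8,3)@(17, 7): e=[31,2,145] → X
  covered (22 px):
    . . . . . . . . . .
    . X X . . . . . . .
    . X X X X X X X . .
    . X X X X X X X X .
    . . X X X X . . . .
    . . X . . . . . . .
    . . . . . . . . . .
    . . . . . . . . . .
    . . . . . . . . . .
    . . . . . . . . . .
    . . . . . . . . . .
T1:
  2·area = 16  (B↔C swapped to make it positive)
  edge (12, 14)→(10, 16): d=(-2,2) right/bottom  bias=-1
  edge (10, 16)→(10, 8): d=(0,-8) top-left  bias=+0
  edge (10, 8)→(12, 14): d=(2,6) right/bottom  bias=-1
    (4,2)@(9, 5): e=[24,-8,0] → .  [on edge]
    (9,3)@(19, 7): e=[0,72,-56] → .  [on edge]
    (8,4)@(17, 9): e=[0,56,-40] → .  [on edge]
    (5,5)@(11, 11): e=[8,8,0] → .  [on edge]
    (7,5)@(15, 11): e=[0,40,-24] → .  [on edge]
    (5,6)@(11, 13): e=[4,8,4] → X
    (6,6)@(13, 13): e=[0,24,-8] → .  [on edge]
    (5,7)@(11, 15): e=[0,8,8] → .  [on edge]
    (4,8)@(9, 17): e=[0,-8,24] → .  [on edge]
    (6,8)@(13, 17): e=[-8,24,0] → .  [on edge]
    (3,9)@(7, 19): e=[0,-24,40] → .  [on edge]
    (2,10)@(5, 21): e=[0,-40,56] → .  [on edge]
  covered (1 px):
    . . . . . . . . . .
    . . . . . . . . . .
    . . . . . . . . . .
    . . . . . . . . . .
    . . . . . . . . . .
    . . . . . . . . . .
    . . . . . X . . . .
    . . . . . . . . . .
    . . . . . . . . . .
    . . . . . . . . . .
    . . . . . . . . . .
T2:
  2·area = 77  (B↔C swapped to make it positive)
  edge (11, 17)→(0, 10): d=(-11,-7) top-left  bias=+0
  edge (0, 10)→(11, 10): d=(11,0) top-left  bias=+0
  edge (11, 10)→(11, 17): d=(0,7) right/bottom  bias=-1
    (5,0)@(11, 1): e=[176,-99,0] → .  [on edge]
    (5,1)@(11, 3): e=[154,-77,0] → .  [on edge]
    (5,2)@(11, 5): e=[132,-55,0] → .  [on edge]
    (5,3)@(11, 7): e=[110,-33,0] → .  [on edge]
    (5,4)@(11, 9): e=[88,-11,0] → .  [on edge]
    (1,5)@(3, 11): e=[10,11,56] → X
    (2,5)@(5, 11): e=[24,11,42] → X
    (3,5)@(7, 11): e=[38,11,28] → X
    (4,5)@(9, 11): e=[52,11,14] → X
    (5,5)@(11, 11): e=[66,11,0] → .  [on edge]
    (1,6)@(3, 13): e=[-12,33,56] → .
    (2,6)@(5, 13): e=[2,33,42] → X
    (5,6)@(11, 13): e=[44,33,0] → .  [on edge]
    (5,7)@(11, 15): e=[22,55,0] → .  [on edge]
    (5,8)@(11, 17): e=[0,77,0] → .  [on edge]
    (5,9)@(11, 19): e=[-22,99,0] → .  [on edge]
    (5,10)@(11, 21): e=[-44,121,0] → .  [on edge]
  covered (8 px):
    . . . . . . . . . .
    . . . . . . . . . .
    . . . . . . . . . .
    . . . . . . . . . .
    . . . . . . . . . .
    . X X X X . . . . .
    . . X X X . . . . .
    . . . . X . . . . .
    . . . . . . . . . .
    . . . . . . . . . .
    . . . . . . . . . .

Z-buffer (winner per pixel, '.' = empty):
  . . . . . . . . . .
  . 0 0 . . . . . . .
  . 0 0 0 0 0 0 0 . .
  . 0 0 0 0 0 0 0 0 .
  . . 0 0 0 0 . . . .
  . 2 2 2 2 . . . . .
  . . 2 2 2 1 . . . .
  . . . . 2 . . . . .
  . . . . . . . . . .
  . . . . . . . . . .
  . . . . . . . . . .

Final: -1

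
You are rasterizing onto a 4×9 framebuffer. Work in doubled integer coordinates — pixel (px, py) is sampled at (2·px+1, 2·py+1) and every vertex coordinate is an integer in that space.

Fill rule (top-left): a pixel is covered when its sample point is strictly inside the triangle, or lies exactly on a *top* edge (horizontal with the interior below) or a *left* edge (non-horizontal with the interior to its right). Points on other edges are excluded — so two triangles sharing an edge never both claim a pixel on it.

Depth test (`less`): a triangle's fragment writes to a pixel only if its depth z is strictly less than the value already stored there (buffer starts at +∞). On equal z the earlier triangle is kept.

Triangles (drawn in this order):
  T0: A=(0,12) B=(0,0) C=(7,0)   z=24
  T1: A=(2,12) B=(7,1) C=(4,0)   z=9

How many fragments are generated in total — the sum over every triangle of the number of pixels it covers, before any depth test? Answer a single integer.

T0:
  2·area = 84
  edge (0, 12)→(0, 0): d=(0,-12) top-left  bias=+0
  edge (0, 0)→(7, 0): d=(7,0) top-left  bias=+0
  edge (7, 0)→(0, 12): d=(-7,12) right/bottom  bias=-1
    (0,0)@(1, 1): e=[12,7,65] → #
    (1,0)@(3, 1): e=[36,7,41] → #
    (2,0)@(5, 1): e=[60,7,17] → #
    (3,0)@(7, 1): e=[84,7,-7] → ·
    (0,1)@(1, 3): e=[12,21,51] → #
    (3,1)@(7, 3): e=[84,21,-21] → ·
    (0,2)@(1, 5): e=[12,35,37] → #
    (2,2)@(5, 5): e=[60,35,-11] → ·
    (0,3)@(1, 7): e=[12,49,23] → #
    (1,3)@(3, 7): e=[36,49,-1] → ·
    (0,4)@(1, 9): e=[12,63,9] → #
    (1,4)@(3, 9): e=[36,63,-15] → ·
  covered (10 px):
    # # # ·
    # # # ·
    # # · ·
    # · · ·
    # · · ·
    · · · ·
    · · · ·
    · · · ·
    · · · ·
T1:
  2·area = 38  (B↔C swapped to make it positive)
  edge (2, 12)→(4, 0): d=(2,-12) top-left  bias=+0
  edge (4, 0)→(7, 1): d=(3,1) right/bottom  bias=-1
  edge (7, 1)→(2, 12): d=(-5,11) right/bottom  bias=-1
    (2,0)@(5, 1): e=[14,2,22] → #
    (3,0)@(7, 1): e=[38,0,0] → ·  [on edge]
    (2,1)@(5, 3): e=[18,8,12] → #
    (3,1)@(7, 3): e=[42,6,-10] → ·
    (2,2)@(5, 5): e=[22,14,2] → #
    (3,2)@(7, 5): e=[46,12,-20] → ·
    (1,3)@(3, 7): e=[2,22,14] → #
    (2,3)@(5, 7): e=[26,20,-8] → ·
    (1,4)@(3, 9): e=[6,28,4] → #
    (2,4)@(5, 9): e=[30,26,-18] → ·
    (1,5)@(3, 11): e=[10,34,-6] → ·
  covered (5 px):
    · · # ·
    · · # ·
    · · # ·
    · # · ·
    · # · ·
    · · · ·
    · · · ·
    · · · ·
    · · · ·

Answer: 15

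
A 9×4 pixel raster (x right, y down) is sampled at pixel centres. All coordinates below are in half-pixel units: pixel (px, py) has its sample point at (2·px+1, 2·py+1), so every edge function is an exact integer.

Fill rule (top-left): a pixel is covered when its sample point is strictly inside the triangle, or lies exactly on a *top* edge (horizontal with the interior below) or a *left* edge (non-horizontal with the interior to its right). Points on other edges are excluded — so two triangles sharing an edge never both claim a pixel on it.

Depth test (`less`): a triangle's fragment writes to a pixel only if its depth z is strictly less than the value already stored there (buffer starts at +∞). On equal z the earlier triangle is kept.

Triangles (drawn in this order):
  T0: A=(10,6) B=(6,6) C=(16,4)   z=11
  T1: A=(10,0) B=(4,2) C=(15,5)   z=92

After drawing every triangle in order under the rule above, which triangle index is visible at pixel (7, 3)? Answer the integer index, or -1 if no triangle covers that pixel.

T0:
  2·area = 8
  edge (10, 6)→(6, 6): d=(-4,0) right/bottom  bias=-1
  edge (6, 6)→(16, 4): d=(10,-2) top-left  bias=+0
  edge (16, 4)→(10, 6): d=(-6,2) right/bottom  bias=-1
    (5,2)@(11, 5): e=[4,0,4] → X  [on edge]
    (6,2)@(13, 5): e=[4,4,0] → .  [on edge]
    (0,3)@(1, 7): e=[-4,0,12] → .  [on edge]
    (3,3)@(7, 7): e=[-4,12,0] → .  [on edge]
    (5,3)@(11, 7): e=[-4,20,-8] → .
  covered (1 px):
    . . . . . . . . .
    . . . . . . . . .
    . . . . . X . . .
    . . . . . . . . .
T1:
  2·area = 40  (B↔C swapped to make it positive)
  edge (10, 0)→(15, 5): d=(5,5) right/bottom  bias=-1
  edge (15, 5)→(4, 2): d=(-11,-3) top-left  bias=+0
  edge (4, 2)→(10, 0): d=(6,-2) top-left  bias=+0
    (3,0)@(7, 1): e=[20,20,0] → X  [on edge]
    (4,0)@(9, 1): e=[10,26,4] → X
    (5,0)@(11, 1): e=[0,32,8] → .  [on edge]
    (0,1)@(1, 3): e=[60,-20,0] → .  [on edge]
    (3,1)@(7, 3): e=[30,-2,12] → .
    (4,1)@(9, 3): e=[20,4,16] → X
    (5,1)@(11, 3): e=[10,10,20] → X
    (6,1)@(13, 3): e=[0,16,24] → .  [on edge]
    (4,2)@(9, 5): e=[30,-18,28] → .
    (5,2)@(11, 5): e=[20,-12,32] → .
    (7,2)@(15, 5): e=[0,0,40] → .  [on edge]
    (8,3)@(17, 7): e=[0,-16,56] → .  [on edge]
  covered (4 px):
    . . . X X . . . .
    . . . . X X . . .
    . . . . . . . . .
    . . . . . . . . .

Z-buffer (winner per pixel, '.' = empty):
  . . . 1 1 . . . .
  . . . . 1 1 . . .
  . . . . . 0 . . .
  . . . . . . . . .

Result: -1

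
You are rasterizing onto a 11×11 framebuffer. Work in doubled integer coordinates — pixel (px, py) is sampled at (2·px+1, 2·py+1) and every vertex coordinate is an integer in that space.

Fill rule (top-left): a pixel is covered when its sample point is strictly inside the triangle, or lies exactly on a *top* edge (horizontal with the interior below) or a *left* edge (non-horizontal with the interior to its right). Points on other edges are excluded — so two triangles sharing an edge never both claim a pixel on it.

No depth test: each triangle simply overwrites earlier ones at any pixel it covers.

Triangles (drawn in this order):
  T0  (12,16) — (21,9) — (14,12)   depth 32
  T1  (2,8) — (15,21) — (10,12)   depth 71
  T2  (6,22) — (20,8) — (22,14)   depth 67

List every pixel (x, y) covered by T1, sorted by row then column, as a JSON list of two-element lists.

T0:
  2·area = 22  (B↔C swapped to make it positive)
  edge (12, 16)→(14, 12): d=(2,-4) top-left  bias=+0
  edge (14, 12)→(21, 9): d=(7,-3) top-left  bias=+0
  edge (21, 9)→(12, 16): d=(-9,7) right/bottom  bias=-1
    (10,4)@(21, 9): e=[22,0,0] → .  [on edge]
    (8,5)@(17, 11): e=[10,2,10] → X
    (9,5)@(19, 11): e=[18,8,-4] → .
    (7,6)@(15, 13): e=[6,10,6] → X
    (8,6)@(17, 13): e=[14,16,-8] → .
    (3,7)@(7, 15): e=[-22,0,44] → .  [on edge]
    (6,7)@(13, 15): e=[2,18,2] → X
    (7,7)@(15, 15): e=[10,24,-12] → .
    (6,8)@(13, 17): e=[6,32,-16] → .
  covered (3 px):
    . . . . . . . . . . .
    . . . . . . . . . . .
    . . . . . . . . . . .
    . . . . . . . . . . .
    . . . . . . . . . . .
    . . . . . . . . X . .
    . . . . . . . X . . .
    . . . . . . X . . . .
    . . . . . . . . . . .
    . . . . . . . . . . .
    . . . . . . . . . . .
T1:
  2·area = 52  (B↔C swapped to make it positive)
  edge (2, 8)→(10, 12): d=(8,4) right/bottom  bias=-1
  edge (10, 12)→(15, 21): d=(5,9) right/bottom  bias=-1
  edge (15, 21)→(2, 8): d=(-13,-13) top-left  bias=+0
    (2,1)@(5, 3): e=[-52,0,104] → .  [on edge]
    (0,3)@(1, 7): e=[-4,56,0] → .  [on edge]
    (1,4)@(3, 9): e=[4,48,0] → X  [on edge]
    (2,4)@(5, 9): e=[-4,30,26] → .
    (1,5)@(3, 11): e=[20,58,-26] → .
    (2,5)@(5, 11): e=[12,40,0] → X  [on edge]
    (3,5)@(7, 11): e=[4,22,26] → X
    (4,5)@(9, 11): e=[-4,4,52] → .
    (2,6)@(5, 13): e=[28,50,-26] → .
    (3,6)@(7, 13): e=[20,32,0] → X  [on edge]
    (4,6)@(9, 13): e=[12,14,26] → X
    (5,6)@(11, 13): e=[4,-4,52] → .
    (4,7)@(9, 15): e=[28,24,0] → X  [on edge]
    (5,8)@(11, 17): e=[36,16,0] → X  [on edge]
    (6,9)@(13, 19): e=[44,8,0] → X  [on edge]
    (7,10)@(15, 21): e=[52,0,0] → .  [on edge]
  covered (9 px):
    . . . . . . . . . . .
    . . . . . . . . . . .
    . . . . . . . . . . .
    . . . . . . . . . . .
    . X . . . . . . . . .
    . . X X . . . . . . .
    . . . X X . . . . . .
    . . . . X X . . . . .
    . . . . . X . . . . .
    . . . . . . X . . . .
    . . . . . . . . . . .
T2:
  2·area = 112
  edge (6, 22)→(20, 8): d=(14,-14) top-left  bias=+0
  edge (20, 8)→(22, 14): d=(2,6) right/bottom  bias=-1
  edge (22, 14)→(6, 22): d=(-16,8) right/bottom  bias=-1
    (9,2)@(19, 5): e=[-56,0,168] → .  [on edge]
    (10,3)@(21, 7): e=[0,-8,120] → .  [on edge]
    (9,4)@(19, 9): e=[0,8,104] → X  [on edge]
    (10,4)@(21, 9): e=[28,-4,88] → .
    (8,5)@(17, 11): e=[0,24,88] → X  [on edge]
    (10,5)@(21, 11): e=[56,0,56] → .  [on edge]
    (7,6)@(15, 13): e=[0,40,72] → X  [on edge]
    (10,6)@(21, 13): e=[84,4,24] → X
    (6,7)@(13, 15): e=[0,56,56] → X  [on edge]
    (10,7)@(21, 15): e=[112,8,-8] → .
    (5,8)@(11, 17): e=[0,72,40] → X  [on edge]
    (8,8)@(17, 17): e=[84,36,-8] → .
    (4,9)@(9, 19): e=[0,88,24] → X  [on edge]
    (3,10)@(7, 21): e=[0,104,8] → X  [on edge]
  covered (17 px):
    . . . . . . . . . . .
    . . . . . . . . . . .
    . . . . . . . . . . .
    . . . . . . . . . . .
    . . . . . . . . . X .
    . . . . . . . . X X .
    . . . . . . . X X X X
    . . . . . . X X X X .
    . . . . . X X X . . .
    . . . . X X . . . . .
    . . . X . . . . . . .

Final: [[1,4],[2,5],[3,5],[3,6],[4,6],[4,7],[5,7],[5,8],[6,9]]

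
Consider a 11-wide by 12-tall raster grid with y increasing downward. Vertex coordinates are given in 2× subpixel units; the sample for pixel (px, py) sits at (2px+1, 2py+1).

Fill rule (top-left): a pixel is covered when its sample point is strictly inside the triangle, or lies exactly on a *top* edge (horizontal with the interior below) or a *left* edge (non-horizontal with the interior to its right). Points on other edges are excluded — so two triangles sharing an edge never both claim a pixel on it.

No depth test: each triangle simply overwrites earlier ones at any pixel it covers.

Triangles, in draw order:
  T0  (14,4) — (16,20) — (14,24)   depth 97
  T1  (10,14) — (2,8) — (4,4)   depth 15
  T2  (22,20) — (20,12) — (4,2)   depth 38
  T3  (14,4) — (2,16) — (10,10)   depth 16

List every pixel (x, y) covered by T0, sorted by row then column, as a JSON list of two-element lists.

T0:
  2·area = 40
  edge (14, 4)→(16, 20): d=(2,16) right/bottom  bias=-1
  edge (16, 20)→(14, 24): d=(-2,4) right/bottom  bias=-1
  edge (14, 24)→(14, 4): d=(0,-20) top-left  bias=+0
    (7,6)@(15, 13): e=[2,18,20] → X
    (8,6)@(17, 13): e=[-30,10,60] → .
    (7,7)@(15, 15): e=[6,14,20] → X
    (8,7)@(17, 15): e=[-26,6,60] → .
    (7,8)@(15, 17): e=[10,10,20] → X
    (8,8)@(17, 17): e=[-22,2,60] → .
    (7,9)@(15, 19): e=[14,6,20] → X
    (8,9)@(17, 19): e=[-18,-2,60] → .
    (7,10)@(15, 21): e=[18,2,20] → X
    (8,10)@(17, 21): e=[-14,-6,60] → .
    (7,11)@(15, 23): e=[22,-2,20] → .
  covered (5 px):
    . . . . . . . . . . .
    . . . . . . . . . . .
    . . . . . . . . . . .
    . . . . . . . . . . .
    . . . . . . . . . . .
    . . . . . . . . . . .
    . . . . . . . X . . .
    . . . . . . . X . . .
    . . . . . . . X . . .
    . . . . . . . X . . .
    . . . . . . . X . . .
    . . . . . . . . . . .
T1:
  2·area = 44
  edge (10, 14)→(2, 8): d=(-8,-6) top-left  bias=+0
  edge (2, 8)→(4, 4): d=(2,-4) top-left  bias=+0
  edge (4, 4)→(10, 14): d=(6,10) right/bottom  bias=-1
    (1,3)@(3, 7): e=[14,2,28] → X
    (2,3)@(5, 7): e=[26,10,8] → X
    (3,3)@(7, 7): e=[38,18,-12] → .
    (1,4)@(3, 9): e=[-2,6,40] → .
    (2,4)@(5, 9): e=[10,14,20] → X
    (3,4)@(7, 9): e=[22,22,0] → .  [on edge]
    (2,5)@(5, 11): e=[-6,18,32] → .
    (3,5)@(7, 11): e=[6,26,12] → X
    (4,5)@(9, 11): e=[18,34,-8] → .
    (3,6)@(7, 13): e=[-10,30,24] → .
    (4,6)@(9, 13): e=[2,38,4] → X
    (5,6)@(11, 13): e=[14,46,-16] → .
    (6,9)@(13, 19): e=[-22,66,0] → .  [on edge]
  covered (5 px):
    . . . . . . . . . . .
    . . . . . . . . . . .
    . . . . . . . . . . .
    . X X . . . . . . . .
    . . X . . . . . . . .
    . . . X . . . . . . .
    . . . . X . . . . . .
    . . . . . . . . . . .
    . . . . . . . . . . .
    . . . . . . . . . . .
    . . . . . . . . . . .
    . . . . . . . . . . .
T2:
  2·area = 108  (B↔C swapped to make it positive)
  edge (22, 20)→(4, 2): d=(-18,-18) top-left  bias=+0
  edge (4, 2)→(20, 12): d=(16,10) right/bottom  bias=-1
  edge (20, 12)→(22, 20): d=(2,8) right/bottom  bias=-1
    (1,0)@(3, 1): e=[0,-6,114] → .  [on edge]
    (2,1)@(5, 3): e=[0,6,102] → X  [on edge]
    (3,1)@(7, 3): e=[36,-14,86] → .
    (2,2)@(5, 5): e=[-36,38,106] → .
    (3,2)@(7, 5): e=[0,18,90] → X  [on edge]
    (4,2)@(9, 5): e=[36,-2,74] → .
    (3,3)@(7, 7): e=[-36,50,94] → .
    (4,3)@(9, 7): e=[0,30,78] → X  [on edge]
    (5,3)@(11, 7): e=[36,10,62] → X
    (6,3)@(13, 7): e=[72,-10,46] → .
    (4,4)@(9, 9): e=[-36,62,82] → .
    (5,4)@(11, 9): e=[0,42,66] → X  [on edge]
    (6,5)@(13, 11): e=[0,54,54] → X  [on edge]
    (7,6)@(15, 13): e=[0,66,42] → X  [on edge]
    (8,7)@(17, 15): e=[0,78,30] → X  [on edge]
    (9,8)@(19, 17): e=[0,90,18] → X  [on edge]
    (10,9)@(21, 19): e=[0,102,6] → X  [on edge]
  covered (18 px):
    . . . . . . . . . . .
    . . X . . . . . . . .
    . . . X . . . . . . .
    . . . . X X . . . . .
    . . . . . X X X . . .
    . . . . . . X X X . .
    . . . . . . . X X X .
    . . . . . . . . X X .
    . . . . . . . . . X X
    . . . . . . . . . . X
    . . . . . . . . . . .
    . . . . . . . . . . .
T3:
  2·area = 24  (B↔C swapped to make it positive)
  edge (14, 4)→(10, 10): d=(-4,6) right/bottom  bias=-1
  edge (10, 10)→(2, 16): d=(-8,6) right/bottom  bias=-1
  edge (2, 16)→(14, 4): d=(12,-12) top-left  bias=+0
    (8,0)@(17, 1): e=[-6,30,0] → .  [on edge]
    (7,1)@(15, 3): e=[-2,26,0] → .  [on edge]
    (6,2)@(13, 5): e=[2,22,0] → X  [on edge]
    (7,2)@(15, 5): e=[-10,10,24] → .
    (5,3)@(11, 7): e=[6,18,0] → X  [on edge]
    (6,3)@(13, 7): e=[-6,6,24] → .
    (4,4)@(9, 9): e=[10,14,0] → X  [on edge]
    (5,4)@(11, 9): e=[-2,2,24] → .
    (3,5)@(7, 11): e=[14,10,0] → X  [on edge]
    (4,5)@(9, 11): e=[2,-2,24] → .
    (2,6)@(5, 13): e=[18,6,0] → X  [on edge]
    (3,6)@(7, 13): e=[6,-6,24] → .
    (1,7)@(3, 15): e=[22,2,0] → X  [on edge]
    (0,8)@(1, 17): e=[26,-2,0] → .  [on edge]
  covered (6 px):
    . . . . . . . . . . .
    . . . . . . . . . . .
    . . . . . . X . . . .
    . . . . . X . . . . .
    . . . . X . . . . . .
    . . . X . . . . . . .
    . . X . . . . . . . .
    . X . . . . . . . . .
    . . . . . . . . . . .
    . . . . . . . . . . .
    . . . . . . . . . . .
    . . . . . . . . . . .

Final: [[7,6],[7,7],[7,8],[7,9],[7,10]]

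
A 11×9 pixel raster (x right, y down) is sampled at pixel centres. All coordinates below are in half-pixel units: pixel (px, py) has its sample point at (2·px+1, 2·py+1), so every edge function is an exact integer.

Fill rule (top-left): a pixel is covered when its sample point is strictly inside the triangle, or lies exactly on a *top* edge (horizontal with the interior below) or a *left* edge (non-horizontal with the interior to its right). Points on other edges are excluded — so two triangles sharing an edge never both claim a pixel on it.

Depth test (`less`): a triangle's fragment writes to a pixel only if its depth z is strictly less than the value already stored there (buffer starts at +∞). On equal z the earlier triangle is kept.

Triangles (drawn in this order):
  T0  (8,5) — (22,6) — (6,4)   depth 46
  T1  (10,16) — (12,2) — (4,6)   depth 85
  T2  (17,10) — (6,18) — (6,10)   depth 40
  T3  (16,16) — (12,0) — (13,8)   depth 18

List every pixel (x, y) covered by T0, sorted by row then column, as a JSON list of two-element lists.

T0:
  2·area = 12  (B↔C swapped to make it positive)
  edge (8, 5)→(6, 4): d=(-2,-1) top-left  bias=+0
  edge (6, 4)→(22, 6): d=(16,2) right/bottom  bias=-1
  edge (22, 6)→(8, 5): d=(-14,-1) top-left  bias=+0
    (4,2)@(9, 5): e=[1,10,1] → #
    (5,2)@(11, 5): e=[3,6,3] → #
    (6,2)@(13, 5): e=[5,2,5] → #
    (7,2)@(15, 5): e=[7,-2,7] → ·
    (4,3)@(9, 7): e=[-3,42,-27] → ·
    (5,3)@(11, 7): e=[-1,38,-25] → ·
    (6,3)@(13, 7): e=[1,34,-23] → ·
  covered (3 px):
    · · · · · · · · · · ·
    · · · · · · · · · · ·
    · · · · # # # · · · ·
    · · · · · · · · · · ·
    · · · · · · · · · · ·
    · · · · · · · · · · ·
    · · · · · · · · · · ·
    · · · · · · · · · · ·
    · · · · · · · · · · ·
T1:
  2·area = 104  (B↔C swapped to make it positive)
  edge (10, 16)→(4, 6): d=(-6,-10) top-left  bias=+0
  edge (4, 6)→(12, 2): d=(8,-4) top-left  bias=+0
  edge (12, 2)→(10, 16): d=(-2,14) right/bottom  bias=-1
    (0,0)@(1, 1): e=[0,-52,156] → ·  [on edge]
    (5,1)@(11, 3): e=[88,4,12] → #
    (6,1)@(13, 3): e=[108,12,-16] → ·
    (3,2)@(7, 5): e=[36,4,64] → #
    (4,2)@(9, 5): e=[56,12,36] → #
    (6,2)@(13, 5): e=[96,28,-20] → ·
    (2,3)@(5, 7): e=[4,12,88] → #
    (6,3)@(13, 7): e=[84,44,-24] → ·
    (2,4)@(5, 9): e=[-8,28,84] → ·
    (3,4)@(7, 9): e=[12,36,56] → #
    (5,4)@(11, 9): e=[52,52,0] → ·  [on edge]
    (3,5)@(7, 11): e=[0,52,52] → #  [on edge]
  covered (13 px):
    · · · · · · · · · · ·
    · · · · · # · · · · ·
    · · · # # # · · · · ·
    · · # # # # · · · · ·
    · · · # # · · · · · ·
    · · · # # · · · · · ·
    · · · · # · · · · · ·
    · · · · · · · · · · ·
    · · · · · · · · · · ·
T2:
  2·area = 88
  edge (17, 10)→(6, 18): d=(-11,8) right/bottom  bias=-1
  edge (6, 18)→(6, 10): d=(0,-8) top-left  bias=+0
  edge (6, 10)→(17, 10): d=(11,0) top-left  bias=+0
    (3,5)@(7, 11): e=[69,8,11] → #
    (4,5)@(9, 11): e=[53,24,11] → #
    (5,5)@(11, 11): e=[37,40,11] → #
    (6,5)@(13, 11): e=[21,56,11] → #
    (7,5)@(15, 11): e=[5,72,11] → #
    (8,5)@(17, 11): e=[-11,88,11] → ·
    (3,6)@(7, 13): e=[47,8,33] → #
    (6,6)@(13, 13): e=[-1,56,33] → ·
    (7,6)@(15, 13): e=[-17,72,33] → ·
    (3,7)@(7, 15): e=[25,8,55] → #
    (5,7)@(11, 15): e=[-7,40,55] → ·
    (3,8)@(7, 17): e=[3,8,77] → #
  covered (11 px):
    · · · · · · · · · · ·
    · · · · · · · · · · ·
    · · · · · · · · · · ·
    · · · · · · · · · · ·
    · · · · · · · · · · ·
    · · · # # # # # · · ·
    · · · # # # · · · · ·
    · · · # # · · · · · ·
    · · · # · · · · · · ·
T3:
  2·area = 16  (B↔C swapped to make it positive)
  edge (16, 16)→(13, 8): d=(-3,-8) top-left  bias=+0
  edge (13, 8)→(12, 0): d=(-1,-8) top-left  bias=+0
  edge (12, 0)→(16, 16): d=(4,16) right/bottom  bias=-1
    (6,2)@(13, 5): e=[9,3,4] → #
    (7,2)@(15, 5): e=[25,19,-28] → ·
    (6,3)@(13, 7): e=[3,1,12] → #
    (7,3)@(15, 7): e=[19,17,-20] → ·
    (6,4)@(13, 9): e=[-3,-1,20] → ·
    (7,6)@(15, 13): e=[1,11,4] → #
    (8,6)@(17, 13): e=[17,27,-28] → ·
    (7,7)@(15, 15): e=[-5,9,12] → ·
  covered (3 px):
    · · · · · · · · · · ·
    · · · · · · · · · · ·
    · · · · · · # · · · ·
    · · · · · · # · · · ·
    · · · · · · · · · · ·
    · · · · · · · · · · ·
    · · · · · · · # · · ·
    · · · · · · · · · · ·
    · · · · · · · · · · ·

Final: [[4,2],[5,2],[6,2]]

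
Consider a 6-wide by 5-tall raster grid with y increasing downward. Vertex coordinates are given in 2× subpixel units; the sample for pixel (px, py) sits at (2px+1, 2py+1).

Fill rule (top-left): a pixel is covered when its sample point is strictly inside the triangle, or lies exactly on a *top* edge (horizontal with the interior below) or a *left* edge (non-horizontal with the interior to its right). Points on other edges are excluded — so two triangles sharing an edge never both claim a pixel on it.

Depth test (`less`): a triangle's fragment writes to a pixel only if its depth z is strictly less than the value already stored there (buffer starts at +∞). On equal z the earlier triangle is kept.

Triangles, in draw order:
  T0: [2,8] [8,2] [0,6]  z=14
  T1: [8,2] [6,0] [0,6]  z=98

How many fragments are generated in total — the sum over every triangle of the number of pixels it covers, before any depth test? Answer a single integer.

T0:
  2·area = 24  (B↔C swapped to make it positive)
  edge (2, 8)→(0, 6): d=(-2,-2) top-left  bias=+0
  edge (0, 6)→(8, 2): d=(8,-4) top-left  bias=+0
  edge (8, 2)→(2, 8): d=(-6,6) right/bottom  bias=-1
    (4,0)@(9, 1): e=[28,-4,0] → .  [on edge]
    (3,1)@(7, 3): e=[20,4,0] → .  [on edge]
    (1,2)@(3, 5): e=[8,4,12] → X
    (2,2)@(5, 5): e=[12,12,0] → .  [on edge]
    (0,3)@(1, 7): e=[0,12,12] → X  [on edge]
    (1,3)@(3, 7): e=[4,20,0] → .  [on edge]
    (0,4)@(1, 9): e=[-4,28,0] → .  [on edge]
    (1,4)@(3, 9): e=[0,36,-12] → .  [on edge]
  covered (2 px):
    . . . . . .
    . . . . . .
    . X . . . .
    X . . . . .
    . . . . . .
T1:
  2·area = 24  (B↔C swapped to make it positive)
  edge (8, 2)→(0, 6): d=(-8,4) right/bottom  bias=-1
  edge (0, 6)→(6, 0): d=(6,-6) top-left  bias=+0
  edge (6, 0)→(8, 2): d=(2,2) right/bottom  bias=-1
    (2,0)@(5, 1): e=[20,0,4] → X  [on edge]
    (3,0)@(7, 1): e=[12,12,0] → .  [on edge]
    (1,1)@(3, 3): e=[12,0,12] → X  [on edge]
    (3,1)@(7, 3): e=[-4,24,4] → .
    (4,1)@(9, 3): e=[-12,36,0] → .  [on edge]
    (0,2)@(1, 5): e=[4,0,20] → X  [on edge]
    (1,2)@(3, 5): e=[-4,12,16] → .
    (2,2)@(5, 5): e=[-12,24,12] → .
    (5,2)@(11, 5): e=[-36,60,0] → .  [on edge]
    (0,3)@(1, 7): e=[-12,12,24] → .
  covered (4 px):
    . . X . . .
    . X X . . .
    X . . . . .
    . . . . . .
    . . . . . .

Answer: 6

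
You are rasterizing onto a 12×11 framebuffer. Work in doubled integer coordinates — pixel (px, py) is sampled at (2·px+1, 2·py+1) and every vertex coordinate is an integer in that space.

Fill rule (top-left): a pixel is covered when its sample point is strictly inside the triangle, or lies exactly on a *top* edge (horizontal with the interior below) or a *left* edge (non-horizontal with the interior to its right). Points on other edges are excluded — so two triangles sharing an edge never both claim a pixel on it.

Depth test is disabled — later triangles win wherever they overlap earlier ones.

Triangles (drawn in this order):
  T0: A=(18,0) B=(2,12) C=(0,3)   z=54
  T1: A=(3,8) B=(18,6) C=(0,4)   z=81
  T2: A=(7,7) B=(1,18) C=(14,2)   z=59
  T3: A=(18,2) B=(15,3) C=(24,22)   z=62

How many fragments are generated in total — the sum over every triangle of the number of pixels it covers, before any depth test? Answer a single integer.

T0:
  2·area = 168
  edge (18, 0)→(2, 12): d=(-16,12) right/bottom  bias=-1
  edge (2, 12)→(0, 3): d=(-2,-9) top-left  bias=+0
  edge (0, 3)→(18, 0): d=(18,-3) top-left  bias=+0
    (6,0)@(13, 1): e=[44,121,3] → █
    (7,0)@(15, 1): e=[20,139,9] → █
    (8,0)@(17, 1): e=[-4,157,15] → ·
    (0,1)@(1, 3): e=[156,9,3] → █
    (1,1)@(3, 3): e=[132,27,9] → █
    (2,1)@(5, 3): e=[108,45,15] → █
    (3,1)@(7, 3): e=[84,63,21] → █
    (4,1)@(9, 3): e=[60,81,27] → █
    (5,1)@(11, 3): e=[36,99,33] → █
    (7,1)@(15, 3): e=[-12,135,45] → ·
    (0,2)@(1, 5): e=[124,5,39] → █
    (6,2)@(13, 5): e=[-20,113,75] → ·
  covered (22 px):
    · · · · · · █ █ · · · ·
    █ █ █ █ █ █ █ · · · · ·
    █ █ █ █ █ █ · · · · · ·
    █ █ █ █ · · · · · · · ·
    · █ █ · · · · · · · · ·
    · █ · · · · · · · · · ·
    · · · · · · · · · · · ·
    · · · · · · · · · · · ·
    · · · · · · · · · · · ·
    · · · · · · · · · · · ·
    · · · · · · · · · · · ·
T1:
  2·area = 66  (B↔C swapped to make it positive)
  edge (3, 8)→(0, 4): d=(-3,-4) top-left  bias=+0
  edge (0, 4)→(18, 6): d=(18,2) right/bottom  bias=-1
  edge (18, 6)→(3, 8): d=(-15,2) right/bottom  bias=-1
    (0,2)@(1, 5): e=[1,16,49] → █
    (1,2)@(3, 5): e=[9,12,45] → █
    (2,2)@(5, 5): e=[17,8,41] → █
    (3,2)@(7, 5): e=[25,4,37] → █
    (4,2)@(9, 5): e=[33,0,33] → ·  [on edge]
    (0,3)@(1, 7): e=[-5,52,19] → ·
    (1,3)@(3, 7): e=[3,48,15] → █
    (4,3)@(9, 7): e=[27,36,3] → █
    (5,3)@(11, 7): e=[35,32,-1] → ·
    (1,4)@(3, 9): e=[-3,84,-15] → ·
    (2,4)@(5, 9): e=[5,80,-19] → ·
    (3,4)@(7, 9): e=[13,76,-23] → ·
  covered (8 px):
    · · · · · · · · · · · ·
    · · · · · · · · · · · ·
    █ █ █ █ · · · · · · · ·
    · █ █ █ █ · · · · · · ·
    · · · · · · · · · · · ·
    · · · · · · · · · · · ·
    · · · · · · · · · · · ·
    · · · · · · · · · · · ·
    · · · · · · · · · · · ·
    · · · · · · · · · · · ·
    · · · · · · · · · · · ·
T2:
  2·area = 47  (B↔C swapped to make it positive)
  edge (7, 7)→(14, 2): d=(7,-5) top-left  bias=+0
  edge (14, 2)→(1, 18): d=(-13,16) right/bottom  bias=-1
  edge (1, 18)→(7, 7): d=(6,-11) top-left  bias=+0
    (6,1)@(13, 3): e=[2,3,42] → █
    (7,1)@(15, 3): e=[12,-29,64] → ·
    (5,2)@(11, 5): e=[6,9,32] → █
    (6,2)@(13, 5): e=[16,-23,54] → ·
    (3,3)@(7, 7): e=[0,47,0] → █  [on edge]
    (4,3)@(9, 7): e=[10,15,22] → █
    (5,3)@(11, 7): e=[20,-17,44] → ·
    (3,4)@(7, 9): e=[14,21,12] → █
    (4,4)@(9, 9): e=[24,-11,34] → ·
    (2,5)@(5, 11): e=[18,27,2] → █
    (3,5)@(7, 11): e=[28,-5,24] → ·
    (2,6)@(5, 13): e=[32,1,14] → █
  covered (8 px):
    · · · · · · · · · · · ·
    · · · · · · █ · · · · ·
    · · · · · █ · · · · · ·
    · · · █ █ · · · · · · ·
    · · · █ · · · · · · · ·
    · · █ · · · · · · · · ·
    · · █ · · · · · · · · ·
    · █ · · · · · · · · · ·
    · · · · · · · · · · · ·
    · · · · · · · · · · · ·
    · · · · · · · · · · · ·
T3:
  2·area = 66  (B↔C swapped to make it positive)
  edge (18, 2)→(24, 22): d=(6,20) right/bottom  bias=-1
  edge (24, 22)→(15, 3): d=(-9,-19) top-left  bias=+0
  edge (15, 3)→(18, 2): d=(3,-1) top-left  bias=+0
    (10,0)@(21, 1): e=[-66,132,0] → ·  [on edge]
    (7,1)@(15, 3): e=[66,0,0] → █  [on edge]
    (8,1)@(17, 3): e=[26,38,2] → █
    (9,1)@(19, 3): e=[-14,76,4] → ·
    (4,2)@(9, 5): e=[198,-132,0] → ·  [on edge]
    (7,2)@(15, 5): e=[78,-18,6] → ·
    (8,2)@(17, 5): e=[38,20,8] → █
    (9,2)@(19, 5): e=[-2,58,10] → ·
    (1,3)@(3, 7): e=[330,-264,0] → ·  [on edge]
    (8,3)@(17, 7): e=[50,2,14] → █
    (9,3)@(19, 7): e=[10,40,16] → █
    (10,3)@(21, 7): e=[-30,78,18] → ·
  covered (10 px):
    · · · · · · · · · · · ·
    · · · · · · · █ █ · · ·
    · · · · · · · · █ · · ·
    · · · · · · · · █ █ · ·
    · · · · · · · · · █ · ·
    · · · · · · · · · █ · ·
    · · · · · · · · · · █ ·
    · · · · · · · · · · █ ·
    · · · · · · · · · · · ·
    · · · · · · · · · · · █
    · · · · · · · · · · · ·

Answer: 48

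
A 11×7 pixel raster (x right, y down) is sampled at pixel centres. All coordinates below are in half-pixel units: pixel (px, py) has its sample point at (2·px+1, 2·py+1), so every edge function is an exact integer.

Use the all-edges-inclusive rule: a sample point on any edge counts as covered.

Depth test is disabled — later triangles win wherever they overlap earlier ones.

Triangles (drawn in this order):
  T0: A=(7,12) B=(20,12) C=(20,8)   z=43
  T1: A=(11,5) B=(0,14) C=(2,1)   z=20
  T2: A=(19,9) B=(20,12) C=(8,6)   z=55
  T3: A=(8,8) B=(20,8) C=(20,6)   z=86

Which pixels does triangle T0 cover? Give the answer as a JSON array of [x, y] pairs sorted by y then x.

T0:
  2·area = 52  (B↔C swapped to make it positive)
  edge (7, 12)→(20, 8): d=(13,-4) inclusive
  edge (20, 8)→(20, 12): d=(0,4) inclusive
  edge (20, 12)→(7, 12): d=(-13,0) inclusive
    (8,4)@(17, 9): e=[1,12,39] → █
    (9,4)@(19, 9): e=[9,4,39] → █
    (10,4)@(21, 9): e=[17,-4,39] → ·
    (5,5)@(11, 11): e=[3,36,13] → █
    (6,5)@(13, 11): e=[11,28,13] → █
    (7,5)@(15, 11): e=[19,20,13] → █
    (10,5)@(21, 11): e=[43,-4,13] → ·
    (5,6)@(11, 13): e=[29,36,-13] → ·
    (6,6)@(13, 13): e=[37,28,-13] → ·
    (7,6)@(15, 13): e=[45,20,-13] → ·
    (8,6)@(17, 13): e=[53,12,-13] → ·
    (9,6)@(19, 13): e=[61,4,-13] → ·
  covered (7 px):
    · · · · · · · · · · ·
    · · · · · · · · · · ·
    · · · · · · · · · · ·
    · · · · · · · · · · ·
    · · · · · · · · █ █ ·
    · · · · · █ █ █ █ █ ·
    · · · · · · · · · · ·
T1:
  2·area = 125
  edge (11, 5)→(0, 14): d=(-11,9) inclusive
  edge (0, 14)→(2, 1): d=(2,-13) inclusive
  edge (2, 1)→(11, 5): d=(9,4) inclusive
    (1,1)@(3, 3): e=[94,17,14] → █
    (2,1)@(5, 3): e=[76,43,6] → █
    (3,1)@(7, 3): e=[58,69,-2] → ·
    (1,2)@(3, 5): e=[72,21,32] → █
    (3,2)@(7, 5): e=[36,73,16] → █
    (4,2)@(9, 5): e=[18,99,8] → █
    (5,2)@(11, 5): e=[0,125,0] → █  [on edge]
    (6,2)@(13, 5): e=[-18,151,-8] → ·
    (1,3)@(3, 7): e=[50,25,50] → █
    (4,3)@(9, 7): e=[-4,103,26] → ·
    (5,3)@(11, 7): e=[-22,129,18] → ·
    (0,4)@(1, 9): e=[46,3,76] → █
  covered (16 px):
    · · · · · · · · · · ·
    · █ █ · · · · · · · ·
    · █ █ █ █ █ · · · · ·
    · █ █ █ · · · · · · ·
    █ █ █ · · · · · · · ·
    █ █ · · · · · · · · ·
    █ · · · · · · · · · ·
T2:
  2·area = 30
  edge (19, 9)→(20, 12): d=(1,3) inclusive
  edge (20, 12)→(8, 6): d=(-12,-6) inclusive
  edge (8, 6)→(19, 9): d=(11,3) inclusive
    (8,1)@(17, 3): e=[0,90,-60] → ·  [on edge]
    (5,3)@(11, 7): e=[22,6,2] → █
    (6,3)@(13, 7): e=[16,18,-4] → ·
    (5,4)@(11, 9): e=[24,-18,24] → ·
    (7,4)@(15, 9): e=[12,6,12] → █
    (8,4)@(17, 9): e=[6,18,6] → █
    (9,4)@(19, 9): e=[0,30,0] → █  [on edge]
    (10,4)@(21, 9): e=[-6,42,-6] → ·
    (7,5)@(15, 11): e=[14,-18,34] → ·
    (8,5)@(17, 11): e=[8,-6,28] → ·
    (9,5)@(19, 11): e=[2,6,22] → █
    (10,5)@(21, 11): e=[-4,18,16] → ·
  covered (5 px):
    · · · · · · · · · · ·
    · · · · · · · · · · ·
    · · · · · · · · · · ·
    · · · · · █ · · · · ·
    · · · · · · · █ █ █ ·
    · · · · · · · · · █ ·
    · · · · · · · · · · ·
T3:
  2·area = 24  (B↔C swapped to make it positive)
  edge (8, 8)→(20, 6): d=(12,-2) inclusive
  edge (20, 6)→(20, 8): d=(0,2) inclusive
  edge (20, 8)→(8, 8): d=(-12,0) inclusive
    (7,3)@(15, 7): e=[2,10,12] → █
    (8,3)@(17, 7): e=[6,6,12] → █
    (9,3)@(19, 7): e=[10,2,12] → █
    (10,3)@(21, 7): e=[14,-2,12] → ·
    (7,4)@(15, 9): e=[26,10,-12] → ·
    (8,4)@(17, 9): e=[30,6,-12] → ·
    (9,4)@(19, 9): e=[34,2,-12] → ·
  covered (3 px):
    · · · · · · · · · · ·
    · · · · · · · · · · ·
    · · · · · · · · · · ·
    · · · · · · · █ █ █ ·
    · · · · · · · · · · ·
    · · · · · · · · · · ·
    · · · · · · · · · · ·

Final: [[8,4],[9,4],[5,5],[6,5],[7,5],[8,5],[9,5]]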